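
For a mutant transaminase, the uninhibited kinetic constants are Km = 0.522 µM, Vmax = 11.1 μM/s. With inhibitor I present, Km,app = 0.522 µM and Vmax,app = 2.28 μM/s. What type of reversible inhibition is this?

noncompetitive

Vmax decreases (11.1 → 2.28 μM/s) while Km is unchanged — pure noncompetitive inhibition.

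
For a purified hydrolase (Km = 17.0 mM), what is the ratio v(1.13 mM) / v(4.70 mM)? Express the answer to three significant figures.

Since Vmax cancels, v₂/v₁ = [S]₂(Km+[S]₁) / [S]₁(Km+[S]₂).
= 1.13×(17.0+4.70) / (4.70×(17.0+1.13)) = 24.52/85.21 = 0.288.

0.288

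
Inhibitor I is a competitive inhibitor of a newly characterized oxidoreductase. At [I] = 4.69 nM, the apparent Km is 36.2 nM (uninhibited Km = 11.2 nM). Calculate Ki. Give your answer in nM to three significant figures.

Competitive: Km,app = α·Km with α = 1 + [I]/Ki.
α = Km,app/Km = 36.2/11.2 = 3.232.
Since α = 1 + [I]/Ki, [I]/Ki = 3.232 − 1 = 2.232 and Ki = 4.69/2.232 = 2.10 nM.

2.10 nM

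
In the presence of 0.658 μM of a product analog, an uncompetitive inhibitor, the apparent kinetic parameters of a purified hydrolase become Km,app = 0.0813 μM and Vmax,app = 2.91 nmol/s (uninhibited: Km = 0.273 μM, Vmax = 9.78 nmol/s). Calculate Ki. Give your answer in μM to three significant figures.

Uncompetitive: Vmax,app = Vmax/α (and Km,app = Km/α) with α = 1 + [I]/Ki.
α = Vmax/Vmax,app = 9.78/2.91 = 3.361.
Since α = 1 + [I]/Ki, [I]/Ki = 3.361 − 1 = 2.361 and Ki = 0.658/2.361 = 0.279 μM.

0.279 μM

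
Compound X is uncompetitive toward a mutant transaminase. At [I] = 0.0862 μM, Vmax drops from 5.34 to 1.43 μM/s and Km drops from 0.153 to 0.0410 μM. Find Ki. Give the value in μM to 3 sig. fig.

Uncompetitive: Vmax,app = Vmax/α (and Km,app = Km/α) with α = 1 + [I]/Ki.
α = Vmax/Vmax,app = 5.34/1.43 = 3.734.
Ki = [I]/(α − 1) = 0.0862/2.734 = 0.0315 μM.

0.0315 μM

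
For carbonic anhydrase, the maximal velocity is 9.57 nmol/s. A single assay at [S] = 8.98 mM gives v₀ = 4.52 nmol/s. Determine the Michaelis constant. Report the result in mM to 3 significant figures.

v/Vmax = 4.52/9.57 = 0.4723 = [S]/(Km+[S]).
So Km + [S] = [S]/0.4723 = 19.01 mM, giving Km = 19.01 − 8.98 = 10.0 mM.

10.0 mM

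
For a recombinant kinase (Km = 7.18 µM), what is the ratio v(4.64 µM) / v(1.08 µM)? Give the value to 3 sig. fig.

3.00

Since Vmax cancels, v₂/v₁ = [S]₂(Km+[S]₁) / [S]₁(Km+[S]₂).
= 4.64×(7.18+1.08) / (1.08×(7.18+4.64)) = 38.33/12.77 = 3.00.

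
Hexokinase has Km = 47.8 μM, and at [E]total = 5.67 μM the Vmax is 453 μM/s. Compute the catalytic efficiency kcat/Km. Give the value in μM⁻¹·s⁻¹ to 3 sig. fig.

kcat = Vmax/[E]total = 453/5.67 = 79.9 s⁻¹.
kcat/Km = 79.9/47.8 = 1.67 μM⁻¹·s⁻¹.

1.67 μM⁻¹·s⁻¹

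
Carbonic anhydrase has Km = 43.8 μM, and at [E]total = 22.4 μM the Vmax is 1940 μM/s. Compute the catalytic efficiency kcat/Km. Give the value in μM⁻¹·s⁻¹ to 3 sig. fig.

kcat = Vmax/[E]total = 1940/22.4 = 86.6 s⁻¹.
kcat/Km = 86.6/43.8 = 1.98 μM⁻¹·s⁻¹.

1.98 μM⁻¹·s⁻¹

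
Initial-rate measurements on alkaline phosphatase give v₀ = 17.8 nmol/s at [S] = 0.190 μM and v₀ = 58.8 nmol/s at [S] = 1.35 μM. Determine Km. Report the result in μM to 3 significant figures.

0.818 μM

In reciprocal form, 1/v = (Km/Vmax)·(1/[S]) + 1/Vmax. The two points give (1/[S], 1/v) = (5.263, 0.05618) and (0.7407, 0.01701).
Slope = (0.05618 − 0.01701)/(5.263 − 0.7407) = 0.008662; intercept = 0.05618 − 0.008662×5.263 = 0.01059.
Vmax = 1/intercept = 94.4 nmol/s; Km = slope × Vmax = 0.008662 × 94.4 = 0.818 μM.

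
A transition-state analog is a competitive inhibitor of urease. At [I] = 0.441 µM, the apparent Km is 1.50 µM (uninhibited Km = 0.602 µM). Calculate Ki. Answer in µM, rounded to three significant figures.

Competitive: Km,app = α·Km with α = 1 + [I]/Ki.
α = Km,app/Km = 1.50/0.602 = 2.492.
Since α = 1 + [I]/Ki, [I]/Ki = 2.492 − 1 = 1.492 and Ki = 0.441/1.492 = 0.296 µM.

0.296 µM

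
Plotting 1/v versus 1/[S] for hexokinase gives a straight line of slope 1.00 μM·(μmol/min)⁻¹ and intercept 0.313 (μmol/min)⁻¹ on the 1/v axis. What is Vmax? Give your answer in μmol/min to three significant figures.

3.19 μmol/min

The y-intercept of a Lineweaver–Burk plot equals 1/Vmax, so Vmax = 1/0.313 = 3.19 μmol/min.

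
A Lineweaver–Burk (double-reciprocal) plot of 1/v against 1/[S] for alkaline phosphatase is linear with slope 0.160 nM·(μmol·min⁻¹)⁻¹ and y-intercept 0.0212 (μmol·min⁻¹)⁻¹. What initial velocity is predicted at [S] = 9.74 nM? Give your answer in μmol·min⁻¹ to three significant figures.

26.6 μmol·min⁻¹

The y-intercept is 1/Vmax, so Vmax = 1/0.0212 = 47.2 μmol·min⁻¹.
The slope is Km/Vmax, so Km = 0.160 × 47.2 = 7.55 nM.
Then v = 47.2 × 9.74/(7.55 + 9.74) = 26.6 μmol·min⁻¹.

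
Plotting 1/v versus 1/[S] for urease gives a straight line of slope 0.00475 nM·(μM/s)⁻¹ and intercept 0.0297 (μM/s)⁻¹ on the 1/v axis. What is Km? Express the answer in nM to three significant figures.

y-intercept = 1/Vmax ⇒ Vmax = 33.7 μM/s; slope = Km/Vmax ⇒ Km = slope × Vmax.
Km = 0.00475 × 33.7 = 0.160 nM.

0.160 nM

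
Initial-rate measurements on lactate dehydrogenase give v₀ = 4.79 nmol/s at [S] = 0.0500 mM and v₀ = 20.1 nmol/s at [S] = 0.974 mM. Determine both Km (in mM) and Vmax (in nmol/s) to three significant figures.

Km = 0.204 mM; Vmax = 24.3 nmol/s

From v = Vmax[S]/(Km+[S]), each point gives Vmax = v(Km+[S])/[S].
Equating: 4.79(Km+0.0500)/0.0500 = 20.1(Km+0.974)/0.974.
95.80·Km + 4.79 = 20.64·Km + 20.1, so (95.80 − 20.64)·Km = 20.1 − 4.79.
Km = 15.31/75.16 = 0.204 mM; then Vmax = 4.79(0.204+0.0500)/0.0500 = 24.3 nmol/s.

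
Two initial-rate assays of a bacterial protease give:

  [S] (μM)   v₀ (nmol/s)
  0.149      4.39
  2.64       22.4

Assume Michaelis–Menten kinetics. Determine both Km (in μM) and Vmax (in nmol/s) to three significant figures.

Km = 0.859 μM; Vmax = 29.7 nmol/s

In reciprocal form, 1/v = (Km/Vmax)·(1/[S]) + 1/Vmax. The two points give (1/[S], 1/v) = (6.711, 0.2278) and (0.3788, 0.04464).
Slope = (0.2278 − 0.04464)/(6.711 − 0.3788) = 0.02892; intercept = 0.2278 − 0.02892×6.711 = 0.03369.
Vmax = 1/intercept = 29.7 nmol/s; Km = slope × Vmax = 0.02892 × 29.7 = 0.859 μM.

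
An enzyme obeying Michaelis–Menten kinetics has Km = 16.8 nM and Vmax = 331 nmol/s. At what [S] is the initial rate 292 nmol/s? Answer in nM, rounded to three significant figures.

The required fractional saturation is v/Vmax = 292/331 = 0.8822.
Then [S]/(Km+[S]) = 0.8822 ⇒ [S] = 16.8 × 0.8822/(1 − 0.8822) = 126 nM.

126 nM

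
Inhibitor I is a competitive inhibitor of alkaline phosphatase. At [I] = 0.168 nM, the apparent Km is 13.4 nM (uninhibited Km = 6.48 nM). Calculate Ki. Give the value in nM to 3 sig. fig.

Competitive: Km,app = α·Km with α = 1 + [I]/Ki.
α = Km,app/Km = 13.4/6.48 = 2.068.
Ki = [I]/(α − 1) = 0.168/1.068 = 0.157 nM.

0.157 nM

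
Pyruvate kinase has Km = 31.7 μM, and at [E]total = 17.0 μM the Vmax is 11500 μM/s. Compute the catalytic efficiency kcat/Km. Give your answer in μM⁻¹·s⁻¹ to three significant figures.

kcat = Vmax/[E]total = 11500/17.0 = 676 s⁻¹.
kcat/Km = 676/31.7 = 21.3 μM⁻¹·s⁻¹.

21.3 μM⁻¹·s⁻¹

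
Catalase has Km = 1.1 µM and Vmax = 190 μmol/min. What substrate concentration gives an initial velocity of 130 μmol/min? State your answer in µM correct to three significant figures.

Rearranging v = Vmax[S]/(Km+[S]) gives [S] = Km·v/(Vmax − v).
[S] = 1.1 × 130 / (190 − 130) = 143.0/60.00 = 2.38 µM.

2.38 µM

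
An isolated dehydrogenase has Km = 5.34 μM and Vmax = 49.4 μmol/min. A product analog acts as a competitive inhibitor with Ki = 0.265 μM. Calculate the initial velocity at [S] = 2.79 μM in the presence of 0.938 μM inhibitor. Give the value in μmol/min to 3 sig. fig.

With α = 1 + [I]/Ki = 1 + 0.938/0.265 = 4.540, the competitive rate law is v = Vmax[S] / (αKm + [S]).
v = 49.4×2.79 / (4.540×5.34 + 2.79) = 137.8/27.03 = 5.10 μmol/min.

5.10 μmol/min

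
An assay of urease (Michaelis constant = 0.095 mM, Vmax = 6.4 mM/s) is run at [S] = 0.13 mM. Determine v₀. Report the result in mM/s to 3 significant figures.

3.70 mM/s

v = Vmax·[S]/(Km + [S]) = 6.4 × 0.13 / (0.095 + 0.13)
  = 0.8320 / 0.2250 = 3.70 mM/s.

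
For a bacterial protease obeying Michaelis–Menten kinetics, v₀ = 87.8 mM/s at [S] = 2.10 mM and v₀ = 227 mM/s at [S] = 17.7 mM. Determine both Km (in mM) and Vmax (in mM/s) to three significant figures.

From v = Vmax[S]/(Km+[S]), each point gives Vmax = v(Km+[S])/[S].
Equating: 87.8(Km+2.10)/2.10 = 227(Km+17.7)/17.7.
41.81·Km + 87.8 = 12.82·Km + 227, so (41.81 − 12.82)·Km = 227 − 87.8.
Km = 139.2/28.98 = 4.80 mM; then Vmax = 87.8(4.80+2.10)/2.10 = 289 mM/s.

Km = 4.80 mM; Vmax = 289 mM/s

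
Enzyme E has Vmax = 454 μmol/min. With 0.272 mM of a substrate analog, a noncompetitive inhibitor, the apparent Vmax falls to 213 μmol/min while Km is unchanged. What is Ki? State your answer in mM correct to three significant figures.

Noncompetitive: Vmax,app = Vmax/α with α = 1 + [I]/Ki.
α = Vmax/Vmax,app = 454/213 = 2.131.
Ki = [I]/(α − 1) = 0.272/1.131 = 0.240 mM.

0.240 mM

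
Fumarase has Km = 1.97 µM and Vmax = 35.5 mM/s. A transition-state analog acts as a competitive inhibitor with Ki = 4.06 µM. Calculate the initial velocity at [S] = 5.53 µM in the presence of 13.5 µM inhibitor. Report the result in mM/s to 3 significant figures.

With α = 1 + [I]/Ki = 1 + 13.5/4.06 = 4.325, the competitive rate law is v = Vmax[S] / (αKm + [S]).
v = 35.5×5.53 / (4.325×1.97 + 5.53) = 196.3/14.05 = 14.0 mM/s.

14.0 mM/s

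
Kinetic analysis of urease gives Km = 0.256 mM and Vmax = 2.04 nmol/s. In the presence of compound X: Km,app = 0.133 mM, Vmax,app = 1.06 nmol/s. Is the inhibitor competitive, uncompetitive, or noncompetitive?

uncompetitive

Both Km and Vmax decrease by the same factor (~1.93-fold) — characteristic of uncompetitive inhibition.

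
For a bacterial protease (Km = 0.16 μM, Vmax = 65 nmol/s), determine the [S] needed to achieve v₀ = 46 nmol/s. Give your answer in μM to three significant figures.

0.387 μM

Rearranging v = Vmax[S]/(Km+[S]) gives [S] = Km·v/(Vmax − v).
[S] = 0.16 × 46 / (65 − 46) = 7.360/19.00 = 0.387 μM.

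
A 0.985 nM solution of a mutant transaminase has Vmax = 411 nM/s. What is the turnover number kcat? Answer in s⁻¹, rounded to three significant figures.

kcat = Vmax/[E]total = 411 nM/s / 0.985 nM = 417 s⁻¹.

417 s⁻¹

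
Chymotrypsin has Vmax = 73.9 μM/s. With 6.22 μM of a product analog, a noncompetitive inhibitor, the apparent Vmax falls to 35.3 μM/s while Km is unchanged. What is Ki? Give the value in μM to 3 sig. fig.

5.69 μM

Noncompetitive: Vmax,app = Vmax/α with α = 1 + [I]/Ki.
α = Vmax/Vmax,app = 73.9/35.3 = 2.093.
Since α = 1 + [I]/Ki, [I]/Ki = 2.093 − 1 = 1.093 and Ki = 6.22/1.093 = 5.69 μM.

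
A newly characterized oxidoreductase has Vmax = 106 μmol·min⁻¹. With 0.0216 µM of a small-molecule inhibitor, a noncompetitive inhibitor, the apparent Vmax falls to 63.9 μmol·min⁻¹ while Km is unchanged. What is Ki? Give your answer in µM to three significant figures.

Noncompetitive: Vmax,app = Vmax/α with α = 1 + [I]/Ki.
α = Vmax/Vmax,app = 106/63.9 = 1.659.
Ki = [I]/(α − 1) = 0.0216/0.6588 = 0.0328 µM.

0.0328 µM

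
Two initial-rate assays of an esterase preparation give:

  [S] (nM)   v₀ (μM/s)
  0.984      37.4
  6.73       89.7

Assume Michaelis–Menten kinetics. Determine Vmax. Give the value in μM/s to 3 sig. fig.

118 μM/s

In reciprocal form, 1/v = (Km/Vmax)·(1/[S]) + 1/Vmax. The two points give (1/[S], 1/v) = (1.016, 0.02674) and (0.1486, 0.01115).
Slope = (0.02674 − 0.01115)/(1.016 − 0.1486) = 0.01797; intercept = 0.02674 − 0.01797×1.016 = 0.008479.
Vmax = 1/intercept = 118 μM/s; Km = slope × Vmax = 0.01797 × 118 = 2.12 nM.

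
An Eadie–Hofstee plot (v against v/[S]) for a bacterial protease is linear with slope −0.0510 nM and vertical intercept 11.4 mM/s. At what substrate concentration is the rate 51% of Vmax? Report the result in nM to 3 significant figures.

The Eadie–Hofstee slope gives Km = 0.0510 nM (slope = −Km).
v/Vmax = [S]/(Km+[S]) = 0.51 ⇒ [S] = Km·0.51/(1−0.51) = 0.0510 × 1.041 = 0.0531 nM.

0.0531 nM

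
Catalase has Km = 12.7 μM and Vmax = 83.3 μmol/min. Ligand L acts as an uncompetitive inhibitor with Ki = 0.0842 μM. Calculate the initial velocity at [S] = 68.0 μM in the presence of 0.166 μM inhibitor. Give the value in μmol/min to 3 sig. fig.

α = 1 + [I]/Ki = 1 + 0.166/0.0842 = 2.971.
For an uncompetitive inhibitor, both parameters are divided by α, giving Vmax/α and Km/α: Km,app = 4.27 μM, Vmax,app = 28.0 μmol/min.
v = Vmax,app·[S]/(Km,app + [S]) = 28.0 × 68.0/(4.27 + 68.0) = 26.4 μmol/min.

26.4 μmol/min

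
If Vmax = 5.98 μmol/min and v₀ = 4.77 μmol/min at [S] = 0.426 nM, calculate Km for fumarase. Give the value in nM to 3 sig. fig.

From v = Vmax[S]/(Km+[S]), Km = [S](Vmax − v)/v.
Km = 0.426 × (5.98 − 4.77) / 4.77 = 0.5155/4.77 = 0.108 nM.

0.108 nM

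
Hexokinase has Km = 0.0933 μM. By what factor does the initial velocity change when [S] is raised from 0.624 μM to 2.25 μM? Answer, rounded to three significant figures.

Since Vmax cancels, v₂/v₁ = [S]₂(Km+[S]₁) / [S]₁(Km+[S]₂).
= 2.25×(0.0933+0.624) / (0.624×(0.0933+2.25)) = 1.614/1.462 = 1.10.

1.10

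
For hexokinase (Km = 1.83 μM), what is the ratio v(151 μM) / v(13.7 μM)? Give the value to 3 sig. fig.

The fractional saturations are [S]/(Km+[S]) = 13.7/15.53 = 0.8822 and 151/152.8 = 0.9880.
v₂/v₁ is just their ratio: 0.9880/0.8822 = 1.12.

1.12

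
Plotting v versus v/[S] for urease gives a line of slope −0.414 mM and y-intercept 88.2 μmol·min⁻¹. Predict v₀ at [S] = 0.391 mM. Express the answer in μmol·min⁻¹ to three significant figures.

42.8 μmol·min⁻¹

In the Eadie–Hofstee form v = Vmax − Km·(v/[S]), the slope is −Km and the intercept is Vmax, so Km = 0.414 mM and Vmax = 88.2 μmol·min⁻¹.
v = 88.2 × 0.391/(0.414 + 0.391) = 42.8 μmol·min⁻¹.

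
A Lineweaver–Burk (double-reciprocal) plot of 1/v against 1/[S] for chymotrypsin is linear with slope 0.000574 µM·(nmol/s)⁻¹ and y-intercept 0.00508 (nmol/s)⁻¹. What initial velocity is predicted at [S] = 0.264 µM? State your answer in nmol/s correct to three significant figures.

The y-intercept is 1/Vmax, so Vmax = 1/0.00508 = 197 nmol/s.
The slope is Km/Vmax, so Km = 0.000574 × 197 = 0.113 µM.
Then v = 197 × 0.264/(0.113 + 0.264) = 138 nmol/s.

138 nmol/s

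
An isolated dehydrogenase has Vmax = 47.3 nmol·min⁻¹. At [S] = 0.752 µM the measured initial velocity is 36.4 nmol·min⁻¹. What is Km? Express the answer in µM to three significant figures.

v/Vmax = 36.4/47.3 = 0.7696 = [S]/(Km+[S]).
So Km + [S] = [S]/0.7696 = 0.9772 µM, giving Km = 0.9772 − 0.752 = 0.225 µM.

0.225 µM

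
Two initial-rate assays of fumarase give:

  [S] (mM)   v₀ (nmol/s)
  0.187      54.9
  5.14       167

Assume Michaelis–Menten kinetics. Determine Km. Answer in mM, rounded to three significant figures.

From v = Vmax[S]/(Km+[S]), each point gives Vmax = v(Km+[S])/[S].
Equating: 54.9(Km+0.187)/0.187 = 167(Km+5.14)/5.14.
293.6·Km + 54.9 = 32.49·Km + 167, so (293.6 − 32.49)·Km = 167 − 54.9.
Km = 112.1/261.1 = 0.429 mM; then Vmax = 54.9(0.429+0.187)/0.187 = 181 nmol/s.

0.429 mM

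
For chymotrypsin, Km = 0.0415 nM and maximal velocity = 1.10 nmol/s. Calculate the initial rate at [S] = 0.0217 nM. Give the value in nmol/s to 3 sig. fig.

0.378 nmol/s

[S]/(Km+[S]) = 0.0217/0.06320 = 0.3434, the fractional saturation.
v = 0.3434 × Vmax = 0.3434 × 1.10 = 0.378 nmol/s.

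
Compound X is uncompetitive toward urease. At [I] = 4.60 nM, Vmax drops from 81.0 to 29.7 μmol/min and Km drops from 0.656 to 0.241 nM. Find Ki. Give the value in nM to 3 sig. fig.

2.66 nM

Uncompetitive: Vmax,app = Vmax/α (and Km,app = Km/α) with α = 1 + [I]/Ki.
α = Vmax/Vmax,app = 81.0/29.7 = 2.727.
Ki = [I]/(α − 1) = 4.60/1.727 = 2.66 nM.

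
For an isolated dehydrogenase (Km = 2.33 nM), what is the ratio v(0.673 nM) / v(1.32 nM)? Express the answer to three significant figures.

0.620

Since Vmax cancels, v₂/v₁ = [S]₂(Km+[S]₁) / [S]₁(Km+[S]₂).
= 0.673×(2.33+1.32) / (1.32×(2.33+0.673)) = 2.456/3.964 = 0.620.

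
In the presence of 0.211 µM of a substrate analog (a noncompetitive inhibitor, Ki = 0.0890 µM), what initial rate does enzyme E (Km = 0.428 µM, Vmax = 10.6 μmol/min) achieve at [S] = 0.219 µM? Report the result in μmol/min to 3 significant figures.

α = 1 + [I]/Ki = 1 + 0.211/0.0890 = 3.371.
For a noncompetitive inhibitor, Vmax is reduced to Vmax/α while Km is unchanged: Km,app = 0.428 µM, Vmax,app = 3.14 μmol/min.
v = Vmax,app·[S]/(Km,app + [S]) = 3.14 × 0.219/(0.428 + 0.219) = 1.06 μmol/min.

1.06 μmol/min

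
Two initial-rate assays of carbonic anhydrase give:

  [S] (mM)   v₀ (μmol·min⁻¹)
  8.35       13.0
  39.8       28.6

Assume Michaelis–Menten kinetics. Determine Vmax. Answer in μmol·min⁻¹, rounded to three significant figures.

From v = Vmax[S]/(Km+[S]), each point gives Vmax = v(Km+[S])/[S].
Equating: 13.0(Km+8.35)/8.35 = 28.6(Km+39.8)/39.8.
1.557·Km + 13.0 = 0.7186·Km + 28.6, so (1.557 − 0.7186)·Km = 28.6 − 13.0.
Km = 15.60/0.8383 = 18.6 mM; then Vmax = 13.0(18.6+8.35)/8.35 = 42.0 μmol·min⁻¹.

42.0 μmol·min⁻¹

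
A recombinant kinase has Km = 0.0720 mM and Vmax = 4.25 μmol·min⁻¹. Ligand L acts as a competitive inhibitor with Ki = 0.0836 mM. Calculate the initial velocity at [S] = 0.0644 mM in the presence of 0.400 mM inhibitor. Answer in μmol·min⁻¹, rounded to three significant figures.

0.569 μmol·min⁻¹

α = 1 + [I]/Ki = 1 + 0.400/0.0836 = 5.785.
For a competitive inhibitor, Vmax is unchanged and the apparent Km becomes α·Km: Km,app = 0.416 mM, Vmax,app = 4.25 μmol·min⁻¹.
v = Vmax,app·[S]/(Km,app + [S]) = 4.25 × 0.0644/(0.416 + 0.0644) = 0.569 μmol·min⁻¹.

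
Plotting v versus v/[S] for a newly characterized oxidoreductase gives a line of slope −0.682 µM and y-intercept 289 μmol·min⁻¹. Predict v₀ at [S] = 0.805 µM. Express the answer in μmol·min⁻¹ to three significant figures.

In the Eadie–Hofstee form v = Vmax − Km·(v/[S]), the slope is −Km and the intercept is Vmax, so Km = 0.682 µM and Vmax = 289 μmol·min⁻¹.
v = 289 × 0.805/(0.682 + 0.805) = 156 μmol·min⁻¹.

156 μmol·min⁻¹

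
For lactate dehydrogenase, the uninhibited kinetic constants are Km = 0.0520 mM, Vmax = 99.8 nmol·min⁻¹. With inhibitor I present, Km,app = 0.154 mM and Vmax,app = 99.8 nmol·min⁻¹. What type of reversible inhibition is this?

Km increases (0.0520 → 0.154 mM) while Vmax is unchanged — the hallmark of competitive inhibition.

competitive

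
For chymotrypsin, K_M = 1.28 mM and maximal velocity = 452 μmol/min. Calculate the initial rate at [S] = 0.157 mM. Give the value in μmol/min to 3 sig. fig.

49.4 μmol/min

[S]/(Km+[S]) = 0.157/1.437 = 0.1093, the fractional saturation.
v = 0.1093 × Vmax = 0.1093 × 452 = 49.4 μmol/min.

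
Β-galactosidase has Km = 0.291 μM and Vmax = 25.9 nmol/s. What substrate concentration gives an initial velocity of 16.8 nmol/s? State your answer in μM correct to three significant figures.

0.537 μM

Rearranging v = Vmax[S]/(Km+[S]) gives [S] = Km·v/(Vmax − v).
[S] = 0.291 × 16.8 / (25.9 − 16.8) = 4.889/9.100 = 0.537 μM.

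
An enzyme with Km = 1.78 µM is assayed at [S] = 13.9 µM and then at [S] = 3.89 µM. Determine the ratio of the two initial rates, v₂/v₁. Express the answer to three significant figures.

0.774

Since Vmax cancels, v₂/v₁ = [S]₂(Km+[S]₁) / [S]₁(Km+[S]₂).
= 3.89×(1.78+13.9) / (13.9×(1.78+3.89)) = 61.00/78.81 = 0.774.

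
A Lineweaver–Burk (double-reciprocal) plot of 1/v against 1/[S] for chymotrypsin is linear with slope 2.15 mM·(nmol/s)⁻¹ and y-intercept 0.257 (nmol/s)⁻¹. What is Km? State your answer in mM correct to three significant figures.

y-intercept = 1/Vmax ⇒ Vmax = 3.89 nmol/s; slope = Km/Vmax ⇒ Km = slope × Vmax.
Km = 2.15 × 3.89 = 8.37 mM.

8.37 mM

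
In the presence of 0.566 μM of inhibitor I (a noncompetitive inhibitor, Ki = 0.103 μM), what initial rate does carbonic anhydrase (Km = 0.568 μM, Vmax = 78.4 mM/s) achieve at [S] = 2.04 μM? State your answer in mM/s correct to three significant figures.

9.44 mM/s

With α = 1 + [I]/Ki = 1 + 0.566/0.103 = 6.495, the noncompetitive rate law is v = (Vmax/α)·[S] / (Km + [S]).
v = (78.4/6.495)×2.04 / (0.568 + 2.04) = 24.62/2.608 = 9.44 mM/s.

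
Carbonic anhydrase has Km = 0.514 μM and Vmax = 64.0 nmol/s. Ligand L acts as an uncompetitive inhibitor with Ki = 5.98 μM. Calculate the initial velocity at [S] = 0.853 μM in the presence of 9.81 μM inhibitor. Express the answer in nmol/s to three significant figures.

With α = 1 + [I]/Ki = 1 + 9.81/5.98 = 2.640, the uncompetitive rate law is v = (Vmax/α)·[S] / (Km/α + [S]).
v = (64.0/2.640)×0.853 / (0.514/2.640 + 0.853) = 20.68/1.048 = 19.7 nmol/s.

19.7 nmol/s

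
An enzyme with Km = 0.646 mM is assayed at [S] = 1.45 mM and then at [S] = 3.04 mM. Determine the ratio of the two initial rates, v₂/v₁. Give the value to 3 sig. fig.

1.19

Since Vmax cancels, v₂/v₁ = [S]₂(Km+[S]₁) / [S]₁(Km+[S]₂).
= 3.04×(0.646+1.45) / (1.45×(0.646+3.04)) = 6.372/5.345 = 1.19.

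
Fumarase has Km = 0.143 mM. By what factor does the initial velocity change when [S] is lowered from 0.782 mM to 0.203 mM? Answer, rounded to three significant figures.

0.694

The fractional saturations are [S]/(Km+[S]) = 0.782/0.9250 = 0.8454 and 0.203/0.3460 = 0.5867.
v₂/v₁ is just their ratio: 0.5867/0.8454 = 0.694.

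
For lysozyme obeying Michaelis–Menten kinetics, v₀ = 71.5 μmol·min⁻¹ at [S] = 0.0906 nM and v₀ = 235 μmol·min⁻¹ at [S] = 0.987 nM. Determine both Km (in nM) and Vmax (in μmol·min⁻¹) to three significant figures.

Km = 0.297 nM; Vmax = 306 μmol·min⁻¹

From v = Vmax[S]/(Km+[S]), each point gives Vmax = v(Km+[S])/[S].
Equating: 71.5(Km+0.0906)/0.0906 = 235(Km+0.987)/0.987.
789.2·Km + 71.5 = 238.1·Km + 235, so (789.2 − 238.1)·Km = 235 − 71.5.
Km = 163.5/551.1 = 0.297 nM; then Vmax = 71.5(0.297+0.0906)/0.0906 = 306 μmol·min⁻¹.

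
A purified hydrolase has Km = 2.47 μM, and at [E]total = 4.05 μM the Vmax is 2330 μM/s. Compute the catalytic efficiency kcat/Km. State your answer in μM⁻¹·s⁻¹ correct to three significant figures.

kcat = Vmax/[E]total = 2330/4.05 = 575 s⁻¹.
kcat/Km = 575/2.47 = 233 μM⁻¹·s⁻¹.

233 μM⁻¹·s⁻¹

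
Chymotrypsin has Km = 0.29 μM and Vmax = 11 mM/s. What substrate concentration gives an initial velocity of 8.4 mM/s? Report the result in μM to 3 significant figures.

Rearranging v = Vmax[S]/(Km+[S]) gives [S] = Km·v/(Vmax − v).
[S] = 0.29 × 8.4 / (11 − 8.4) = 2.436/2.600 = 0.937 μM.

0.937 μM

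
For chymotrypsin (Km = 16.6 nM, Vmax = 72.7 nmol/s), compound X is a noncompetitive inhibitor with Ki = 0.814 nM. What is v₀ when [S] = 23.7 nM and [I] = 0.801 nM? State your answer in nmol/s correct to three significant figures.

21.5 nmol/s

With α = 1 + [I]/Ki = 1 + 0.801/0.814 = 1.984, the noncompetitive rate law is v = (Vmax/α)·[S] / (Km + [S]).
v = (72.7/1.984)×23.7 / (16.6 + 23.7) = 868.4/40.30 = 21.5 nmol/s.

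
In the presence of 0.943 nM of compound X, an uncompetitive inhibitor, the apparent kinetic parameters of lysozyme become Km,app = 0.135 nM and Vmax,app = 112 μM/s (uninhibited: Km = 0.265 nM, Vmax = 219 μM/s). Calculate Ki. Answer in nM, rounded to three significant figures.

Uncompetitive: Vmax,app = Vmax/α (and Km,app = Km/α) with α = 1 + [I]/Ki.
α = Vmax/Vmax,app = 219/112 = 1.955.
Ki = [I]/(α − 1) = 0.943/0.9554 = 0.987 nM.

0.987 nM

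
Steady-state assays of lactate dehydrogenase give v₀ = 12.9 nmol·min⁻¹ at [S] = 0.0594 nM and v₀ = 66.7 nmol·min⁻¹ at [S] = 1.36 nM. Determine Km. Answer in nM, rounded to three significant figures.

0.320 nM

From v = Vmax[S]/(Km+[S]), each point gives Vmax = v(Km+[S])/[S].
Equating: 12.9(Km+0.0594)/0.0594 = 66.7(Km+1.36)/1.36.
217.2·Km + 12.9 = 49.04·Km + 66.7, so (217.2 − 49.04)·Km = 66.7 − 12.9.
Km = 53.80/168.1 = 0.320 nM; then Vmax = 12.9(0.320+0.0594)/0.0594 = 82.4 nmol·min⁻¹.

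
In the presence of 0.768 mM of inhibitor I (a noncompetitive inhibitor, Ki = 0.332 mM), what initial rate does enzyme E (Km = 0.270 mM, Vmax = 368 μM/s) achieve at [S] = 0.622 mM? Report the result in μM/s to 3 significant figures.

77.4 μM/s

α = 1 + [I]/Ki = 1 + 0.768/0.332 = 3.313.
For a noncompetitive inhibitor, Vmax is reduced to Vmax/α while Km is unchanged: Km,app = 0.270 mM, Vmax,app = 111 μM/s.
v = Vmax,app·[S]/(Km,app + [S]) = 111 × 0.622/(0.270 + 0.622) = 77.4 μM/s.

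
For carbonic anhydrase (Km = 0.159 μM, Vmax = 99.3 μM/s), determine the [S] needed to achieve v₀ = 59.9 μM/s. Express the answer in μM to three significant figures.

Rearranging v = Vmax[S]/(Km+[S]) gives [S] = Km·v/(Vmax − v).
[S] = 0.159 × 59.9 / (99.3 − 59.9) = 9.524/39.40 = 0.242 μM.

0.242 μM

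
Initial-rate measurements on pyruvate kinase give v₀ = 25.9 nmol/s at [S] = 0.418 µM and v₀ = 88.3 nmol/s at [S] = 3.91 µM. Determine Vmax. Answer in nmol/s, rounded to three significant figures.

From v = Vmax[S]/(Km+[S]), each point gives Vmax = v(Km+[S])/[S].
Equating: 25.9(Km+0.418)/0.418 = 88.3(Km+3.91)/3.91.
61.96·Km + 25.9 = 22.58·Km + 88.3, so (61.96 − 22.58)·Km = 88.3 − 25.9.
Km = 62.40/39.38 = 1.58 µM; then Vmax = 25.9(1.58+0.418)/0.418 = 124 nmol/s.

124 nmol/s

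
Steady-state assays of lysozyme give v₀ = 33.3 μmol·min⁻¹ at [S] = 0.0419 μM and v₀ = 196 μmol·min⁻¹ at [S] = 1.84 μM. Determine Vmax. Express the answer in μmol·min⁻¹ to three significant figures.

221 μmol·min⁻¹

In reciprocal form, 1/v = (Km/Vmax)·(1/[S]) + 1/Vmax. The two points give (1/[S], 1/v) = (23.87, 0.03003) and (0.5435, 0.005102).
Slope = (0.03003 − 0.005102)/(23.87 − 0.5435) = 0.001069; intercept = 0.03003 − 0.001069×23.87 = 0.004521.
Vmax = 1/intercept = 221 μmol·min⁻¹; Km = slope × Vmax = 0.001069 × 221 = 0.236 μM.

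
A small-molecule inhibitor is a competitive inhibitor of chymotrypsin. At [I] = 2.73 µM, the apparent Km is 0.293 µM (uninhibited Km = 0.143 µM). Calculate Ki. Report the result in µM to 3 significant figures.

Competitive: Km,app = α·Km with α = 1 + [I]/Ki.
α = Km,app/Km = 0.293/0.143 = 2.049.
Since α = 1 + [I]/Ki, [I]/Ki = 2.049 − 1 = 1.049 and Ki = 2.73/1.049 = 2.60 µM.

2.60 µM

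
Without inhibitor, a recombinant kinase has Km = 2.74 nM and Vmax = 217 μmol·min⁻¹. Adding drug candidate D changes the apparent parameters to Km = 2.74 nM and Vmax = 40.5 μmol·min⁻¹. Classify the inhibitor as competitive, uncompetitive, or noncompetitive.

noncompetitive

Vmax decreases (217 → 40.5 μmol·min⁻¹) while Km is unchanged — pure noncompetitive inhibition.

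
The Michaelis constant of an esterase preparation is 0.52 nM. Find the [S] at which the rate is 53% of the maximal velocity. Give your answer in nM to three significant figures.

v/Vmax = [S]/(Km+[S]) = 0.53, so [S] = Km·0.53/(1 − 0.53) = 0.52 × 1.128.
[S] = 0.586 nM.

0.586 nM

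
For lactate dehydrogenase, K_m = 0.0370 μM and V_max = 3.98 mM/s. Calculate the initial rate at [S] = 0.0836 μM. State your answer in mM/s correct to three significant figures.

2.76 mM/s

[S]/(Km+[S]) = 0.0836/0.1206 = 0.6932, the fractional saturation.
v = 0.6932 × Vmax = 0.6932 × 3.98 = 2.76 mM/s.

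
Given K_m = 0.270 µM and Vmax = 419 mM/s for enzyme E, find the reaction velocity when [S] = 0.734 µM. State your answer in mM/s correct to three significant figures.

[S]/(Km+[S]) = 0.734/1.004 = 0.7311, the fractional saturation.
v = 0.7311 × Vmax = 0.7311 × 419 = 306 mM/s.

306 mM/s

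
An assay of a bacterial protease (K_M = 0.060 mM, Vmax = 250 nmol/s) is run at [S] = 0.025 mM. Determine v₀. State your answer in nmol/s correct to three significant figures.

73.5 nmol/s

v = Vmax·[S]/(Km + [S]) = 250 × 0.025 / (0.060 + 0.025)
  = 6.250 / 0.08500 = 73.5 nmol/s.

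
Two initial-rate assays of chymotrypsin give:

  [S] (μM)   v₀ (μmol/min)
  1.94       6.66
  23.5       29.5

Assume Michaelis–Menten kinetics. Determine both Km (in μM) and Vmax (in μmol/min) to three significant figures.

In reciprocal form, 1/v = (Km/Vmax)·(1/[S]) + 1/Vmax. The two points give (1/[S], 1/v) = (0.5155, 0.1502) and (0.04255, 0.03390).
Slope = (0.1502 − 0.03390)/(0.5155 − 0.04255) = 0.2458; intercept = 0.1502 − 0.2458×0.5155 = 0.02344.
Vmax = 1/intercept = 42.7 μmol/min; Km = slope × Vmax = 0.2458 × 42.7 = 10.5 μM.

Km = 10.5 μM; Vmax = 42.7 μmol/min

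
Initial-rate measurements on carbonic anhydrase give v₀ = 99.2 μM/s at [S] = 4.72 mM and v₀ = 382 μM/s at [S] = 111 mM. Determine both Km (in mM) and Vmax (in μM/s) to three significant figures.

From v = Vmax[S]/(Km+[S]), each point gives Vmax = v(Km+[S])/[S].
Equating: 99.2(Km+4.72)/4.72 = 382(Km+111)/111.
21.02·Km + 99.2 = 3.441·Km + 382, so (21.02 − 3.441)·Km = 382 − 99.2.
Km = 282.8/17.58 = 16.1 mM; then Vmax = 99.2(16.1+4.72)/4.72 = 437 μM/s.

Km = 16.1 mM; Vmax = 437 μM/s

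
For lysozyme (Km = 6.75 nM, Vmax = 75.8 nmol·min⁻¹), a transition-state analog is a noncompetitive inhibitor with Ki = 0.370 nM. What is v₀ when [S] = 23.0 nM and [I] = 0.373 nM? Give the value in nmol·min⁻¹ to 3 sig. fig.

29.2 nmol·min⁻¹

α = 1 + [I]/Ki = 1 + 0.373/0.370 = 2.008.
For a noncompetitive inhibitor, Vmax is reduced to Vmax/α while Km is unchanged: Km,app = 6.75 nM, Vmax,app = 37.7 nmol·min⁻¹.
v = Vmax,app·[S]/(Km,app + [S]) = 37.7 × 23.0/(6.75 + 23.0) = 29.2 nmol·min⁻¹.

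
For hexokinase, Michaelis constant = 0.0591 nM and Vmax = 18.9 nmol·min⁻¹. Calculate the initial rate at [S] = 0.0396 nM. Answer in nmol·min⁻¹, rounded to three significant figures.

7.58 nmol·min⁻¹

v = Vmax·[S]/(Km + [S]) = 18.9 × 0.0396 / (0.0591 + 0.0396)
  = 0.7484 / 0.09870 = 7.58 nmol·min⁻¹.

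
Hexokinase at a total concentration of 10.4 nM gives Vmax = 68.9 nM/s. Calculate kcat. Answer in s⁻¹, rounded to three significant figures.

6.62 s⁻¹

kcat = Vmax/[E]total = 68.9 nM/s / 10.4 nM = 6.62 s⁻¹.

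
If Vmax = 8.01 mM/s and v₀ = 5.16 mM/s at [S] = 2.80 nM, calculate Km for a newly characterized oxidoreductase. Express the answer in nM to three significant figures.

1.55 nM

v/Vmax = 5.16/8.01 = 0.6442 = [S]/(Km+[S]).
So Km + [S] = [S]/0.6442 = 4.347 nM, giving Km = 4.347 − 2.80 = 1.55 nM.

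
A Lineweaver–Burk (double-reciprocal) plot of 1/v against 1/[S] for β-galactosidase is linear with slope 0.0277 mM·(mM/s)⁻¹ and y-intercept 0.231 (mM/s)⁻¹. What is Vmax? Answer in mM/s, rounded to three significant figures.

4.33 mM/s

The y-intercept of a Lineweaver–Burk plot equals 1/Vmax, so Vmax = 1/0.231 = 4.33 mM/s.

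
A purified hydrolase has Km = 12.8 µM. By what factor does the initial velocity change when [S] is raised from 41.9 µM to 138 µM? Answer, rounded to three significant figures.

Since Vmax cancels, v₂/v₁ = [S]₂(Km+[S]₁) / [S]₁(Km+[S]₂).
= 138×(12.8+41.9) / (41.9×(12.8+138)) = 7549/6319 = 1.19.

1.19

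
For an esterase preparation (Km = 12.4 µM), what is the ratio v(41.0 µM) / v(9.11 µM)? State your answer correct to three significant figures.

The fractional saturations are [S]/(Km+[S]) = 9.11/21.51 = 0.4235 and 41.0/53.40 = 0.7678.
v₂/v₁ is just their ratio: 0.7678/0.4235 = 1.81.

1.81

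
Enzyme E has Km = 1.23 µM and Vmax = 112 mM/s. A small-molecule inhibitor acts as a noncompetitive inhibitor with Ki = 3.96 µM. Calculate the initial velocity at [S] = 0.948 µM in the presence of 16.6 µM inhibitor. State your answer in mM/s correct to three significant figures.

9.39 mM/s

With α = 1 + [I]/Ki = 1 + 16.6/3.96 = 5.192, the noncompetitive rate law is v = (Vmax/α)·[S] / (Km + [S]).
v = (112/5.192)×0.948 / (1.23 + 0.948) = 20.45/2.178 = 9.39 mM/s.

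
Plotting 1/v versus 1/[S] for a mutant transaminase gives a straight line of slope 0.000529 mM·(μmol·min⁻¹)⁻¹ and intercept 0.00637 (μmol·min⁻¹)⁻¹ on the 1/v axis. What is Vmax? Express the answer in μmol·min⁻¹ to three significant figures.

157 μmol·min⁻¹

The y-intercept of a Lineweaver–Burk plot equals 1/Vmax, so Vmax = 1/0.00637 = 157 μmol·min⁻¹.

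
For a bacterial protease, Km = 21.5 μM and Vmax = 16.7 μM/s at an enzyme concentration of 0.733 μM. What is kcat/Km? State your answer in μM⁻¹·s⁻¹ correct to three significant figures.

kcat = Vmax/[E]total = 16.7/0.733 = 22.8 s⁻¹.
kcat/Km = 22.8/21.5 = 1.06 μM⁻¹·s⁻¹.

1.06 μM⁻¹·s⁻¹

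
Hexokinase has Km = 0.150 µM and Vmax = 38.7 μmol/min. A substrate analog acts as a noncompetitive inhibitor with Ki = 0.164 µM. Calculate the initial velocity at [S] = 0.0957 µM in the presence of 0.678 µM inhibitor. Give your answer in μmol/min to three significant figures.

With α = 1 + [I]/Ki = 1 + 0.678/0.164 = 5.134, the noncompetitive rate law is v = (Vmax/α)·[S] / (Km + [S]).
v = (38.7/5.134)×0.0957 / (0.150 + 0.0957) = 0.7214/0.2457 = 2.94 μmol/min.

2.94 μmol/min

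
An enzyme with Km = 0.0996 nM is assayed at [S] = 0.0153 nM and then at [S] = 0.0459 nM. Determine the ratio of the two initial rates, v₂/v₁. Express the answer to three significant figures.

The fractional saturations are [S]/(Km+[S]) = 0.0153/0.1149 = 0.1332 and 0.0459/0.1455 = 0.3155.
v₂/v₁ is just their ratio: 0.3155/0.1332 = 2.37.

2.37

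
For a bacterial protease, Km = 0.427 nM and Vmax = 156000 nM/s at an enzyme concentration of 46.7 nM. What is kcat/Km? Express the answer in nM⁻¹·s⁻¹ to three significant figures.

kcat = Vmax/[E]total = 156000/46.7 = 3340 s⁻¹.
kcat/Km = 3340/0.427 = 7820 nM⁻¹·s⁻¹.

7820 nM⁻¹·s⁻¹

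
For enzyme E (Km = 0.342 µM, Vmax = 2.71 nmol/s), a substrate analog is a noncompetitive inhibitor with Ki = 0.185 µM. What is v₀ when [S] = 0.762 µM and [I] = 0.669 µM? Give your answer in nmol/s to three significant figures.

α = 1 + [I]/Ki = 1 + 0.669/0.185 = 4.616.
For a noncompetitive inhibitor, Vmax is reduced to Vmax/α while Km is unchanged: Km,app = 0.342 µM, Vmax,app = 0.587 nmol/s.
v = Vmax,app·[S]/(Km,app + [S]) = 0.587 × 0.762/(0.342 + 0.762) = 0.405 nmol/s.

0.405 nmol/s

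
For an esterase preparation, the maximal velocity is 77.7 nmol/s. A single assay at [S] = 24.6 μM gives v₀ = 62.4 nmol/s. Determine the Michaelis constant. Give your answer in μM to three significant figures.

From v = Vmax[S]/(Km+[S]), Km = [S](Vmax − v)/v.
Km = 24.6 × (77.7 − 62.4) / 62.4 = 376.4/62.4 = 6.03 μM.

6.03 μM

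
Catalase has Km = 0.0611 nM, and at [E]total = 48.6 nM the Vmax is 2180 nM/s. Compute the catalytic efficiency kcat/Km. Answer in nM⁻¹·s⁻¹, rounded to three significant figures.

kcat = Vmax/[E]total = 2180/48.6 = 44.9 s⁻¹.
kcat/Km = 44.9/0.0611 = 734 nM⁻¹·s⁻¹.

734 nM⁻¹·s⁻¹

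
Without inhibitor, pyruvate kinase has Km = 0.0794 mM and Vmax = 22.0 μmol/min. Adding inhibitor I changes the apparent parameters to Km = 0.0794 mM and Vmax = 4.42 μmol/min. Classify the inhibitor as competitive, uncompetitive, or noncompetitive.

Vmax decreases (22.0 → 4.42 μmol/min) while Km is unchanged — pure noncompetitive inhibition.

noncompetitive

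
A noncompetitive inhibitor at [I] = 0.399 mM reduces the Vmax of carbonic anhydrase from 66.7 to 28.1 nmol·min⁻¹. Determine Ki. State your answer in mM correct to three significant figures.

Noncompetitive: Vmax,app = Vmax/α with α = 1 + [I]/Ki.
α = Vmax/Vmax,app = 66.7/28.1 = 2.374.
Ki = [I]/(α − 1) = 0.399/1.374 = 0.290 mM.

0.290 mM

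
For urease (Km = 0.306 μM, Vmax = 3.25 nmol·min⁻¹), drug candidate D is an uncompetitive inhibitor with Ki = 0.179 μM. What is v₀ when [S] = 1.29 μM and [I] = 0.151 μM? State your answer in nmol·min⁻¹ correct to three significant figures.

α = 1 + [I]/Ki = 1 + 0.151/0.179 = 1.844.
For an uncompetitive inhibitor, both parameters are divided by α, giving Vmax/α and Km/α: Km,app = 0.166 μM, Vmax,app = 1.76 nmol·min⁻¹.
v = Vmax,app·[S]/(Km,app + [S]) = 1.76 × 1.29/(0.166 + 1.29) = 1.56 nmol·min⁻¹.

1.56 nmol·min⁻¹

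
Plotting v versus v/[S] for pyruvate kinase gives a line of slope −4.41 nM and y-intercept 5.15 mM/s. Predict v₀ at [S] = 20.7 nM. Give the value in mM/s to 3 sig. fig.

In the Eadie–Hofstee form v = Vmax − Km·(v/[S]), the slope is −Km and the intercept is Vmax, so Km = 4.41 nM and Vmax = 5.15 mM/s.
v = 5.15 × 20.7/(4.41 + 20.7) = 4.25 mM/s.

4.25 mM/s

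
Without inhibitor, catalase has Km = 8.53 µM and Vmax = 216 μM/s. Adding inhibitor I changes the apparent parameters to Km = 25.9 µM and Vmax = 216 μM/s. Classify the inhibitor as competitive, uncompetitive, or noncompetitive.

competitive

Km increases (8.53 → 25.9 µM) while Vmax is unchanged — the hallmark of competitive inhibition.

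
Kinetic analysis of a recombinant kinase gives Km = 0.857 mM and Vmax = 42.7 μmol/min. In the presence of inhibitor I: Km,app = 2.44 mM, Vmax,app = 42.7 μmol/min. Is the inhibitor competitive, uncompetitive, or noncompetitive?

Km increases (0.857 → 2.44 mM) while Vmax is unchanged — the hallmark of competitive inhibition.

competitive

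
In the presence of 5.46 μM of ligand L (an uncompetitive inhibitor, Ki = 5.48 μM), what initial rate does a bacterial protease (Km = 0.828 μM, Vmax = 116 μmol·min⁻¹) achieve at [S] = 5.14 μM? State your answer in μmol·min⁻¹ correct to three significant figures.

With α = 1 + [I]/Ki = 1 + 5.46/5.48 = 1.996, the uncompetitive rate law is v = (Vmax/α)·[S] / (Km/α + [S]).
v = (116/1.996)×5.14 / (0.828/1.996 + 5.14) = 298.7/5.555 = 53.8 μmol·min⁻¹.

53.8 μmol·min⁻¹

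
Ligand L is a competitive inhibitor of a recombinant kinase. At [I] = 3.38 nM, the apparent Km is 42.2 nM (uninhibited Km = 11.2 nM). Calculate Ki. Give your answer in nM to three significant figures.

1.22 nM

Competitive: Km,app = α·Km with α = 1 + [I]/Ki.
α = Km,app/Km = 42.2/11.2 = 3.768.
Ki = [I]/(α − 1) = 3.38/2.768 = 1.22 nM.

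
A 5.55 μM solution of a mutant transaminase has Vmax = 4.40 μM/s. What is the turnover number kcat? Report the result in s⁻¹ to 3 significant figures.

kcat = Vmax/[E]total = 4.40 μM/s / 5.55 μM = 0.793 s⁻¹.

0.793 s⁻¹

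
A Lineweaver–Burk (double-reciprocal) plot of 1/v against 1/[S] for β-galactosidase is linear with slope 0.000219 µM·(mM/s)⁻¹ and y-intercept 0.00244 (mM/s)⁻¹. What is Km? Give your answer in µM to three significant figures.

y-intercept = 1/Vmax ⇒ Vmax = 410 mM/s; slope = Km/Vmax ⇒ Km = slope × Vmax.
Km = 0.000219 × 410 = 0.0898 µM.

0.0898 µM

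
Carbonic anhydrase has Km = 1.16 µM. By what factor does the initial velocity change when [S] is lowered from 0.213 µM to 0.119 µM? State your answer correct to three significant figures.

0.600

The fractional saturations are [S]/(Km+[S]) = 0.213/1.373 = 0.1551 and 0.119/1.279 = 0.09304.
v₂/v₁ is just their ratio: 0.09304/0.1551 = 0.600.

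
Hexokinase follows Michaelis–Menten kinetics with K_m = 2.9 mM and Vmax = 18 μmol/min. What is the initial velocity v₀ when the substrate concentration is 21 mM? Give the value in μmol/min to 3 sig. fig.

15.8 μmol/min

v = Vmax·[S]/(Km + [S]) = 18 × 21 / (2.9 + 21)
  = 378.0 / 23.90 = 15.8 μmol/min.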